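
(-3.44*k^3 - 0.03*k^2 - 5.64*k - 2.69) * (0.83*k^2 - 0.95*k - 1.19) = -2.8552*k^5 + 3.2431*k^4 - 0.5591*k^3 + 3.161*k^2 + 9.2671*k + 3.2011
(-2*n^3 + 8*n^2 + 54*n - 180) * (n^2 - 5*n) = -2*n^5 + 18*n^4 + 14*n^3 - 450*n^2 + 900*n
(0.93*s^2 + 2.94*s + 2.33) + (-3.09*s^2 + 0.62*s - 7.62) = -2.16*s^2 + 3.56*s - 5.29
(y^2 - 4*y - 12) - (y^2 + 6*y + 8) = -10*y - 20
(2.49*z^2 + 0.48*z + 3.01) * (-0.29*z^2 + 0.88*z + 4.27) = -0.7221*z^4 + 2.052*z^3 + 10.1818*z^2 + 4.6984*z + 12.8527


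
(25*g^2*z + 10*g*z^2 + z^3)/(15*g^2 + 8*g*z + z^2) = z*(5*g + z)/(3*g + z)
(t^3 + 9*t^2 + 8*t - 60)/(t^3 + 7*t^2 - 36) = (t + 5)/(t + 3)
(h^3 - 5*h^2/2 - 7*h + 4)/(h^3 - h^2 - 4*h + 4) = (h^2 - 9*h/2 + 2)/(h^2 - 3*h + 2)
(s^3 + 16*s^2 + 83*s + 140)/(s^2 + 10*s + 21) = (s^2 + 9*s + 20)/(s + 3)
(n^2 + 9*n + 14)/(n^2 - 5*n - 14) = (n + 7)/(n - 7)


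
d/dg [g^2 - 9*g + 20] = 2*g - 9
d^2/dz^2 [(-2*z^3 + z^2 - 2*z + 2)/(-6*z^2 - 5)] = 2*(12*z^3 - 126*z^2 - 30*z + 35)/(216*z^6 + 540*z^4 + 450*z^2 + 125)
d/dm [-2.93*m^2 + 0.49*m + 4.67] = 0.49 - 5.86*m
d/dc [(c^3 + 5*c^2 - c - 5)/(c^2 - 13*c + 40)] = (c^4 - 26*c^3 + 56*c^2 + 410*c - 105)/(c^4 - 26*c^3 + 249*c^2 - 1040*c + 1600)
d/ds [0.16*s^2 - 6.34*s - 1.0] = 0.32*s - 6.34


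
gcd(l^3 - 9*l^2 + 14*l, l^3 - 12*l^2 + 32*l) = l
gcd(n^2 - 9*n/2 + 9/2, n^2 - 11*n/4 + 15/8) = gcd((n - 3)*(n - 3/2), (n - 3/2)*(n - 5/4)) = n - 3/2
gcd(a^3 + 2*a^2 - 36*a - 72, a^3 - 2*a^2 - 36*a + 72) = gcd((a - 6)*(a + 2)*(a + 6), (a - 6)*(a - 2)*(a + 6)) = a^2 - 36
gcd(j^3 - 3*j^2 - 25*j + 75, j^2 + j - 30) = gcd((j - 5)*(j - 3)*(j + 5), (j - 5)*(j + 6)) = j - 5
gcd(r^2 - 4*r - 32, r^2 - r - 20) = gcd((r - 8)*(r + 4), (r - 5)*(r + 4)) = r + 4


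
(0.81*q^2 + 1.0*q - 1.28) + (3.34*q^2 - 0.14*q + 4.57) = 4.15*q^2 + 0.86*q + 3.29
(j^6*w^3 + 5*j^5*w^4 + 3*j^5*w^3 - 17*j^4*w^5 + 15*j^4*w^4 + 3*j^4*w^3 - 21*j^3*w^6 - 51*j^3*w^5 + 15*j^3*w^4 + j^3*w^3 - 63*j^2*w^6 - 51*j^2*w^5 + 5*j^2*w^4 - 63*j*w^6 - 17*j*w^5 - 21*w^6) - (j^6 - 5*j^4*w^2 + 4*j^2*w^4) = j^6*w^3 - j^6 + 5*j^5*w^4 + 3*j^5*w^3 - 17*j^4*w^5 + 15*j^4*w^4 + 3*j^4*w^3 + 5*j^4*w^2 - 21*j^3*w^6 - 51*j^3*w^5 + 15*j^3*w^4 + j^3*w^3 - 63*j^2*w^6 - 51*j^2*w^5 + j^2*w^4 - 63*j*w^6 - 17*j*w^5 - 21*w^6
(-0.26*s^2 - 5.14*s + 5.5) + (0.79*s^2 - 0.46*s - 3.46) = 0.53*s^2 - 5.6*s + 2.04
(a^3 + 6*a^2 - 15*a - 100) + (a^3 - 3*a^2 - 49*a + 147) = 2*a^3 + 3*a^2 - 64*a + 47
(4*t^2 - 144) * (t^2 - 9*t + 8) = 4*t^4 - 36*t^3 - 112*t^2 + 1296*t - 1152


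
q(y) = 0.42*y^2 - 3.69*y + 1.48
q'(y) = 0.84*y - 3.69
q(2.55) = -5.20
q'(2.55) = -1.55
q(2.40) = -4.96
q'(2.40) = -1.67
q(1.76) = -3.71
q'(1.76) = -2.21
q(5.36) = -6.23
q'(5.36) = 0.81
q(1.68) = -3.53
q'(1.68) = -2.28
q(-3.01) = 16.39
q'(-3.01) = -6.22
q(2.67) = -5.38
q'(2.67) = -1.45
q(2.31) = -4.80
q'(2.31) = -1.75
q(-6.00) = 38.74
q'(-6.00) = -8.73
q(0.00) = 1.48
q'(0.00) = -3.69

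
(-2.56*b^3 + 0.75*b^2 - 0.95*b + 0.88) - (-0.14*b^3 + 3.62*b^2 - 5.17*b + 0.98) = -2.42*b^3 - 2.87*b^2 + 4.22*b - 0.1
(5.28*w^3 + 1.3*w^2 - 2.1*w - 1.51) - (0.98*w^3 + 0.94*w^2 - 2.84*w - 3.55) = 4.3*w^3 + 0.36*w^2 + 0.74*w + 2.04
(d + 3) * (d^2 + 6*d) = d^3 + 9*d^2 + 18*d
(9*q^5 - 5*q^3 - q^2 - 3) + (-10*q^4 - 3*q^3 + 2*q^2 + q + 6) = 9*q^5 - 10*q^4 - 8*q^3 + q^2 + q + 3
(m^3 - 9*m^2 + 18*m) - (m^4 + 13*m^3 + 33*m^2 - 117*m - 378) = -m^4 - 12*m^3 - 42*m^2 + 135*m + 378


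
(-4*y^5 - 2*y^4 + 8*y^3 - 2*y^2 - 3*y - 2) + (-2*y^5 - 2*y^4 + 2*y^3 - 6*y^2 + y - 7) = -6*y^5 - 4*y^4 + 10*y^3 - 8*y^2 - 2*y - 9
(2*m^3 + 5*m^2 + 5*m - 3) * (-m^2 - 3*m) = -2*m^5 - 11*m^4 - 20*m^3 - 12*m^2 + 9*m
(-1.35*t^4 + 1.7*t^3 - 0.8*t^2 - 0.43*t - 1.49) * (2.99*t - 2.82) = -4.0365*t^5 + 8.89*t^4 - 7.186*t^3 + 0.9703*t^2 - 3.2425*t + 4.2018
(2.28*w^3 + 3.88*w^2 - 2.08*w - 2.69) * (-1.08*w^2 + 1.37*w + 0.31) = -2.4624*w^5 - 1.0668*w^4 + 8.2688*w^3 + 1.2584*w^2 - 4.3301*w - 0.8339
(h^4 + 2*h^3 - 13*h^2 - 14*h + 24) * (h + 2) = h^5 + 4*h^4 - 9*h^3 - 40*h^2 - 4*h + 48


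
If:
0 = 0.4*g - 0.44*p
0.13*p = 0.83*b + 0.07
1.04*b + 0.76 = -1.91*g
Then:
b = -0.13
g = -0.33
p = -0.30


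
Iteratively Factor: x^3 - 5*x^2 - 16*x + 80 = (x - 5)*(x^2 - 16) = (x - 5)*(x + 4)*(x - 4)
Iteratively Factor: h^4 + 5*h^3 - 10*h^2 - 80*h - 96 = (h + 4)*(h^3 + h^2 - 14*h - 24) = (h + 2)*(h + 4)*(h^2 - h - 12) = (h + 2)*(h + 3)*(h + 4)*(h - 4)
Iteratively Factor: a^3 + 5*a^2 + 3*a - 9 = (a + 3)*(a^2 + 2*a - 3) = (a - 1)*(a + 3)*(a + 3)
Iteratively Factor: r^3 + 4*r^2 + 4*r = (r)*(r^2 + 4*r + 4) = r*(r + 2)*(r + 2)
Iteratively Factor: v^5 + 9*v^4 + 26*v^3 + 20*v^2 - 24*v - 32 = (v + 2)*(v^4 + 7*v^3 + 12*v^2 - 4*v - 16) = (v + 2)^2*(v^3 + 5*v^2 + 2*v - 8) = (v + 2)^3*(v^2 + 3*v - 4) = (v - 1)*(v + 2)^3*(v + 4)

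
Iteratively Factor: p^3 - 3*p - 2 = (p + 1)*(p^2 - p - 2) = (p - 2)*(p + 1)*(p + 1)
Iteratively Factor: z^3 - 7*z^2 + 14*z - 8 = (z - 1)*(z^2 - 6*z + 8) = (z - 4)*(z - 1)*(z - 2)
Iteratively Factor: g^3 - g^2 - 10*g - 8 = (g + 2)*(g^2 - 3*g - 4) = (g - 4)*(g + 2)*(g + 1)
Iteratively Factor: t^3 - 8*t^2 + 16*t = (t - 4)*(t^2 - 4*t) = t*(t - 4)*(t - 4)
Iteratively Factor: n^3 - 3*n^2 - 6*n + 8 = (n + 2)*(n^2 - 5*n + 4) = (n - 4)*(n + 2)*(n - 1)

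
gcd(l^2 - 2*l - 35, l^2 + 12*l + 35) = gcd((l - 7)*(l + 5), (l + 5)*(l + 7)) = l + 5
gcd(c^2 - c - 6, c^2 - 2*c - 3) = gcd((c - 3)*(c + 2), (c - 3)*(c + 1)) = c - 3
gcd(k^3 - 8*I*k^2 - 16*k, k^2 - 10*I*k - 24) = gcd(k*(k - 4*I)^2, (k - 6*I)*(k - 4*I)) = k - 4*I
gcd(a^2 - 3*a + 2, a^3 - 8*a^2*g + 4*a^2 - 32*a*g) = 1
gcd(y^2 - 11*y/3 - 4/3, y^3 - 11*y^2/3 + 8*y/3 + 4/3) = y + 1/3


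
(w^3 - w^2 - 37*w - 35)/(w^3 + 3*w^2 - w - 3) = (w^2 - 2*w - 35)/(w^2 + 2*w - 3)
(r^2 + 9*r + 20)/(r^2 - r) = (r^2 + 9*r + 20)/(r*(r - 1))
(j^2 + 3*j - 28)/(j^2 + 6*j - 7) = (j - 4)/(j - 1)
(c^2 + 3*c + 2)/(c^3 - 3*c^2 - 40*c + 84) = (c^2 + 3*c + 2)/(c^3 - 3*c^2 - 40*c + 84)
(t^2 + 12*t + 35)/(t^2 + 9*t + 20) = (t + 7)/(t + 4)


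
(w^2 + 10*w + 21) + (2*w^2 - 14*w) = 3*w^2 - 4*w + 21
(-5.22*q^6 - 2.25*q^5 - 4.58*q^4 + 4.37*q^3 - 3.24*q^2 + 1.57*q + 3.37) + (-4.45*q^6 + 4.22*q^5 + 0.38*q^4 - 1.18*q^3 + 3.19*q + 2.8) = -9.67*q^6 + 1.97*q^5 - 4.2*q^4 + 3.19*q^3 - 3.24*q^2 + 4.76*q + 6.17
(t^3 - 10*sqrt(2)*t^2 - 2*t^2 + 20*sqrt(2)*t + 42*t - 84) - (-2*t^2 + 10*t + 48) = t^3 - 10*sqrt(2)*t^2 + 20*sqrt(2)*t + 32*t - 132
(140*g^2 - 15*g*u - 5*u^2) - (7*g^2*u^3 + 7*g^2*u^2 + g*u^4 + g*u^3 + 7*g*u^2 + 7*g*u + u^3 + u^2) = -7*g^2*u^3 - 7*g^2*u^2 + 140*g^2 - g*u^4 - g*u^3 - 7*g*u^2 - 22*g*u - u^3 - 6*u^2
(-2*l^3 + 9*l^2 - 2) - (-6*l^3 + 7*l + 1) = 4*l^3 + 9*l^2 - 7*l - 3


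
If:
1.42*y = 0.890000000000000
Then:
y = 0.63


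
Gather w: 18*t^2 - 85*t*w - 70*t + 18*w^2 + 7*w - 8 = 18*t^2 - 70*t + 18*w^2 + w*(7 - 85*t) - 8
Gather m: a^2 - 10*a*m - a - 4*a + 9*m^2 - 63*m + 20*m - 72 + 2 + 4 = a^2 - 5*a + 9*m^2 + m*(-10*a - 43) - 66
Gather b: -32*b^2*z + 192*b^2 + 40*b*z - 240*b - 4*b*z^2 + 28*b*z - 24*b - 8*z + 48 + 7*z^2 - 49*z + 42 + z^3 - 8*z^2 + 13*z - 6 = b^2*(192 - 32*z) + b*(-4*z^2 + 68*z - 264) + z^3 - z^2 - 44*z + 84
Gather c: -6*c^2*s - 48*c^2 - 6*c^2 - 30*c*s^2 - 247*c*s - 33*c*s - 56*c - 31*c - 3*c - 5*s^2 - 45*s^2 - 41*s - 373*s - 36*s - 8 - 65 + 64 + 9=c^2*(-6*s - 54) + c*(-30*s^2 - 280*s - 90) - 50*s^2 - 450*s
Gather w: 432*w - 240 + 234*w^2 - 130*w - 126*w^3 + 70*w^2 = -126*w^3 + 304*w^2 + 302*w - 240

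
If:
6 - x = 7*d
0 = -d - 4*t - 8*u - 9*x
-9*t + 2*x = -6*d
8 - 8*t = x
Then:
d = 78/127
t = 100/127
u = -1211/508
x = 216/127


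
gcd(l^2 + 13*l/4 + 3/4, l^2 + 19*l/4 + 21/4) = l + 3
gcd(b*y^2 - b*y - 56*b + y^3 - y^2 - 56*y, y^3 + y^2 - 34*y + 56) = y + 7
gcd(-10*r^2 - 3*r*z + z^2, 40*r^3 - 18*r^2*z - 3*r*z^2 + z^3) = -5*r + z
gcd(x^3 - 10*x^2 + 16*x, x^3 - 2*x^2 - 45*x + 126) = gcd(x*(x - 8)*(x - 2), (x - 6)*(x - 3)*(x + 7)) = 1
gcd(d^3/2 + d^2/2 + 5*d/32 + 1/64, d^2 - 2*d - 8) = 1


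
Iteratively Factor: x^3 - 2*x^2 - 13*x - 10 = (x + 1)*(x^2 - 3*x - 10) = (x - 5)*(x + 1)*(x + 2)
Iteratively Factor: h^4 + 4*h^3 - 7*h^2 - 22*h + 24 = (h + 4)*(h^3 - 7*h + 6) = (h - 2)*(h + 4)*(h^2 + 2*h - 3) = (h - 2)*(h + 3)*(h + 4)*(h - 1)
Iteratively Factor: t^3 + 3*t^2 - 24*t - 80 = (t + 4)*(t^2 - t - 20) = (t - 5)*(t + 4)*(t + 4)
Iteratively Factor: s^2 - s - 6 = (s - 3)*(s + 2)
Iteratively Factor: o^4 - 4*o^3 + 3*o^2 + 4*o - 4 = (o - 2)*(o^3 - 2*o^2 - o + 2) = (o - 2)*(o + 1)*(o^2 - 3*o + 2) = (o - 2)*(o - 1)*(o + 1)*(o - 2)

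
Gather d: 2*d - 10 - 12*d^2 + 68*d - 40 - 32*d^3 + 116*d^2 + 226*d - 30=-32*d^3 + 104*d^2 + 296*d - 80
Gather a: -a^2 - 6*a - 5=-a^2 - 6*a - 5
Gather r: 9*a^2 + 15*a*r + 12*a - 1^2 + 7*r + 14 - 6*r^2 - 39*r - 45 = 9*a^2 + 12*a - 6*r^2 + r*(15*a - 32) - 32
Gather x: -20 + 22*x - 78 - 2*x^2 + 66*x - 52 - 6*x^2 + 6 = -8*x^2 + 88*x - 144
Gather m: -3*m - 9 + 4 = -3*m - 5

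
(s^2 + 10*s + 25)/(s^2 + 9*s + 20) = (s + 5)/(s + 4)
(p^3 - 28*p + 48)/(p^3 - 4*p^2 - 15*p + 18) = (p^3 - 28*p + 48)/(p^3 - 4*p^2 - 15*p + 18)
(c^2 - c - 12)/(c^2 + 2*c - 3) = (c - 4)/(c - 1)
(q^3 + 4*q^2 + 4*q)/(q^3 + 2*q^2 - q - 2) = q*(q + 2)/(q^2 - 1)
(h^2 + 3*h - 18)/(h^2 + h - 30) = (h - 3)/(h - 5)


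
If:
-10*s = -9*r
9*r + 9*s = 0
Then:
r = 0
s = 0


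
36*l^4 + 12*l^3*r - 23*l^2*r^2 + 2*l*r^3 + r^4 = (-3*l + r)*(-2*l + r)*(l + r)*(6*l + r)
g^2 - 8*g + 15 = (g - 5)*(g - 3)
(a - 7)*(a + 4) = a^2 - 3*a - 28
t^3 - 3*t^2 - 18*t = t*(t - 6)*(t + 3)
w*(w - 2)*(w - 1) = w^3 - 3*w^2 + 2*w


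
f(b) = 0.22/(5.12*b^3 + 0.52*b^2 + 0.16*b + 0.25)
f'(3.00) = -0.00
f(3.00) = 0.00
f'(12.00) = -0.00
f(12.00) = 0.00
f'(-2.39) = -0.00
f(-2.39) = -0.00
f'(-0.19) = -2.75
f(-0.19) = 1.08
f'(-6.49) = -0.00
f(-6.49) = -0.00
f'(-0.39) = -335.58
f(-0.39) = -5.94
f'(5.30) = -0.00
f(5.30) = 0.00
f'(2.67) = -0.00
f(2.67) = 0.00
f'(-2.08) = -0.01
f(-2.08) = -0.01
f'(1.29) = -0.04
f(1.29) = 0.02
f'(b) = 0.22*(-15.36*b^2 - 1.04*b - 0.16)/(5.12*b^3 + 0.52*b^2 + 0.16*b + 0.25)^2 = (-3.3792*b^2 - 0.2288*b - 0.0352)/(5.12*b^3 + 0.52*b^2 + 0.16*b + 0.25)^2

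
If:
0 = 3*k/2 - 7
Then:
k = 14/3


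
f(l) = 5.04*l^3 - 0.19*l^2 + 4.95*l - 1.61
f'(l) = 15.12*l^2 - 0.38*l + 4.95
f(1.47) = 21.27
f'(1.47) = 37.06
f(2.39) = 77.94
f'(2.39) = 90.41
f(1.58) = 25.62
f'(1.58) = 42.10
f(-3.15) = -176.62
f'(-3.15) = 156.18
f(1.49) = 22.02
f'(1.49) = 37.95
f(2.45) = 83.50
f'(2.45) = 94.78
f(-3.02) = -157.11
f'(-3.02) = 144.00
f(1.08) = 9.86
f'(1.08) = 22.18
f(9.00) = 3701.71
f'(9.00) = 1226.25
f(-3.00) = -154.25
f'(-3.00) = 142.17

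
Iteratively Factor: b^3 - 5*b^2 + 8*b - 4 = (b - 1)*(b^2 - 4*b + 4) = (b - 2)*(b - 1)*(b - 2)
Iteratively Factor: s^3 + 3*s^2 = (s)*(s^2 + 3*s) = s*(s + 3)*(s)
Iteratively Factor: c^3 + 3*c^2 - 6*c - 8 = (c + 1)*(c^2 + 2*c - 8) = (c - 2)*(c + 1)*(c + 4)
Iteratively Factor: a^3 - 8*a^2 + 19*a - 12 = (a - 4)*(a^2 - 4*a + 3) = (a - 4)*(a - 1)*(a - 3)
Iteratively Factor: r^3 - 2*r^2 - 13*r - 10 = (r - 5)*(r^2 + 3*r + 2) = (r - 5)*(r + 2)*(r + 1)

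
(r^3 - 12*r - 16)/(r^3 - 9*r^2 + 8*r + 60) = (r^2 - 2*r - 8)/(r^2 - 11*r + 30)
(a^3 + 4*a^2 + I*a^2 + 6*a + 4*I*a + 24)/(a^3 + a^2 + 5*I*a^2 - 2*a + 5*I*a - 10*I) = (a^3 + a^2*(4 + I) + a*(6 + 4*I) + 24)/(a^3 + a^2*(1 + 5*I) + a*(-2 + 5*I) - 10*I)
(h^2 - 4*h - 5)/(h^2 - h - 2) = (h - 5)/(h - 2)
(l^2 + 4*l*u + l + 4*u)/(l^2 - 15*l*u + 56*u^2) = (l^2 + 4*l*u + l + 4*u)/(l^2 - 15*l*u + 56*u^2)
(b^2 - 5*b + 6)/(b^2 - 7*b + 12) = (b - 2)/(b - 4)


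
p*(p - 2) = p^2 - 2*p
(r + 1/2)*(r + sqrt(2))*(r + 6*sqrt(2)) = r^3 + r^2/2 + 7*sqrt(2)*r^2 + 7*sqrt(2)*r/2 + 12*r + 6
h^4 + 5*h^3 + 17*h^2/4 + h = h*(h + 1/2)^2*(h + 4)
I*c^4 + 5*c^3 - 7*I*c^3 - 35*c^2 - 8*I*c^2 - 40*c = c*(c - 8)*(c - 5*I)*(I*c + I)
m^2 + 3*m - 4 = (m - 1)*(m + 4)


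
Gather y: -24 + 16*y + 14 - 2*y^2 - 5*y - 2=-2*y^2 + 11*y - 12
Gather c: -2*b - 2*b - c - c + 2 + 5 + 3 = -4*b - 2*c + 10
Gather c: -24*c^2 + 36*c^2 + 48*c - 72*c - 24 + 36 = 12*c^2 - 24*c + 12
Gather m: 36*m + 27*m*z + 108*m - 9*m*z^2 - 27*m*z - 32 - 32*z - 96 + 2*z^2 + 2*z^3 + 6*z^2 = m*(144 - 9*z^2) + 2*z^3 + 8*z^2 - 32*z - 128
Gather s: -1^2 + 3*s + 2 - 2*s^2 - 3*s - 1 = -2*s^2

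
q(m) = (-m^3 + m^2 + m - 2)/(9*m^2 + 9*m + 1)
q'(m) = (-18*m - 9)*(-m^3 + m^2 + m - 2)/(9*m^2 + 9*m + 1)^2 + (-3*m^2 + 2*m + 1)/(9*m^2 + 9*m + 1) = (-9*m^4 - 18*m^3 - 3*m^2 + 38*m + 19)/(81*m^4 + 162*m^3 + 99*m^2 + 18*m + 1)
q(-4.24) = 0.71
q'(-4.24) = -0.11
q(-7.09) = 1.02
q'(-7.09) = -0.11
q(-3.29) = 0.60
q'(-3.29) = -0.12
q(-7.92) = 1.11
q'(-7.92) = -0.11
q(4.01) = -0.26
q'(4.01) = -0.10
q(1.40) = -0.04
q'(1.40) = -0.02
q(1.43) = -0.04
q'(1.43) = -0.02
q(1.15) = -0.05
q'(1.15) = 0.03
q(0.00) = -2.00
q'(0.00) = 19.00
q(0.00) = -2.00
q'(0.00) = 19.00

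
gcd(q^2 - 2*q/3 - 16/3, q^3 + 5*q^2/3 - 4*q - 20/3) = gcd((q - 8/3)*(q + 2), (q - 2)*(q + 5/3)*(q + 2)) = q + 2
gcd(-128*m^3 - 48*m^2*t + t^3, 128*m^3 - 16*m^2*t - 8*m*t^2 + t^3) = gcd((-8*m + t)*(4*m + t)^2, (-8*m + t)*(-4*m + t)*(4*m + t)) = -32*m^2 - 4*m*t + t^2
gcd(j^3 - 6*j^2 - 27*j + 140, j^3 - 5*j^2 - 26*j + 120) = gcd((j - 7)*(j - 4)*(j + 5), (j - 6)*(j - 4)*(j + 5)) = j^2 + j - 20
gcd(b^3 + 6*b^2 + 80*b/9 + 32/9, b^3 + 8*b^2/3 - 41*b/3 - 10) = b + 2/3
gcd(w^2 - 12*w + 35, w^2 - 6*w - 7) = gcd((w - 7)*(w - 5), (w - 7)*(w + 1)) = w - 7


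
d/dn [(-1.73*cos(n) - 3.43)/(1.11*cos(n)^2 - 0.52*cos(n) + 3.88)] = (-1.9203*cos(n)^2 - 7.6146*cos(n) + 8.496)*sin(n)/(1.2321*cos(n)^4 - 1.1544*cos(n)^3 + 8.884*cos(n)^2 - 4.0352*cos(n) + 15.0544)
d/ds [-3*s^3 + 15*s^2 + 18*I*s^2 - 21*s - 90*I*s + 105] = -9*s^2 + s*(30 + 36*I) - 21 - 90*I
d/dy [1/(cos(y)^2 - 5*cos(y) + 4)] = (2*cos(y) - 5)*sin(y)/(cos(y)^2 - 5*cos(y) + 4)^2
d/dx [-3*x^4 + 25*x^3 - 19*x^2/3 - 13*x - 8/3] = -12*x^3 + 75*x^2 - 38*x/3 - 13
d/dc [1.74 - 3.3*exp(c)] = -3.3*exp(c)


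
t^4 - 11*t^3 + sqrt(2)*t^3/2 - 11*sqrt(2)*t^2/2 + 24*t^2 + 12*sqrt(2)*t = t*(t - 8)*(t - 3)*(t + sqrt(2)/2)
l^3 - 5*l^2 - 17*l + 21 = (l - 7)*(l - 1)*(l + 3)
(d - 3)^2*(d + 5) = d^3 - d^2 - 21*d + 45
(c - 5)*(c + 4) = c^2 - c - 20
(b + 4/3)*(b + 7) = b^2 + 25*b/3 + 28/3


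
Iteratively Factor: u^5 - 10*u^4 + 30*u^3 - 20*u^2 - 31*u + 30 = (u - 2)*(u^4 - 8*u^3 + 14*u^2 + 8*u - 15) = (u - 2)*(u + 1)*(u^3 - 9*u^2 + 23*u - 15) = (u - 2)*(u - 1)*(u + 1)*(u^2 - 8*u + 15) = (u - 3)*(u - 2)*(u - 1)*(u + 1)*(u - 5)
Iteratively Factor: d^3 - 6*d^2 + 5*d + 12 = (d - 3)*(d^2 - 3*d - 4) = (d - 3)*(d + 1)*(d - 4)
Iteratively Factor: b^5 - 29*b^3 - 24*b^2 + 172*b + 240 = (b - 3)*(b^4 + 3*b^3 - 20*b^2 - 84*b - 80) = (b - 3)*(b + 2)*(b^3 + b^2 - 22*b - 40) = (b - 5)*(b - 3)*(b + 2)*(b^2 + 6*b + 8) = (b - 5)*(b - 3)*(b + 2)*(b + 4)*(b + 2)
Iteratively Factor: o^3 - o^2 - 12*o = (o + 3)*(o^2 - 4*o) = o*(o + 3)*(o - 4)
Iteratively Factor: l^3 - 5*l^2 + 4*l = (l - 4)*(l^2 - l) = (l - 4)*(l - 1)*(l)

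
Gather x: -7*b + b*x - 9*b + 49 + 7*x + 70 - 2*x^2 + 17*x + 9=-16*b - 2*x^2 + x*(b + 24) + 128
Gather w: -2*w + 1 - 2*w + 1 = 2 - 4*w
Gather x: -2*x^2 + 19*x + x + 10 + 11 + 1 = -2*x^2 + 20*x + 22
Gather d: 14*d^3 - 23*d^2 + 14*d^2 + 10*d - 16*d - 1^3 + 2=14*d^3 - 9*d^2 - 6*d + 1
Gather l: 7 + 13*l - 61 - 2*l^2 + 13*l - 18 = -2*l^2 + 26*l - 72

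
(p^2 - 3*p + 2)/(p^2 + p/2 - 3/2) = 2*(p - 2)/(2*p + 3)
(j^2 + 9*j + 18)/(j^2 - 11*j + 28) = (j^2 + 9*j + 18)/(j^2 - 11*j + 28)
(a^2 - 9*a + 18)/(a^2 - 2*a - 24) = (a - 3)/(a + 4)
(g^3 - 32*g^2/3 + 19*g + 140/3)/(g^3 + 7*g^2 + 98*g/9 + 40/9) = 3*(g^2 - 12*g + 35)/(3*g^2 + 17*g + 10)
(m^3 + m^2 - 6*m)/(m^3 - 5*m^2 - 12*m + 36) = m/(m - 6)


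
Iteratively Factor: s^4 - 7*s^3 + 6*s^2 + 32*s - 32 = (s - 4)*(s^3 - 3*s^2 - 6*s + 8) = (s - 4)*(s - 1)*(s^2 - 2*s - 8) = (s - 4)*(s - 1)*(s + 2)*(s - 4)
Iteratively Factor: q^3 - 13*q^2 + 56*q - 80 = (q - 4)*(q^2 - 9*q + 20) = (q - 4)^2*(q - 5)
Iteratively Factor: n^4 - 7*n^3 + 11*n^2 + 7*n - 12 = (n - 1)*(n^3 - 6*n^2 + 5*n + 12) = (n - 4)*(n - 1)*(n^2 - 2*n - 3) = (n - 4)*(n - 1)*(n + 1)*(n - 3)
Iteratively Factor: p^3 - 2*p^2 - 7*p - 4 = (p - 4)*(p^2 + 2*p + 1) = (p - 4)*(p + 1)*(p + 1)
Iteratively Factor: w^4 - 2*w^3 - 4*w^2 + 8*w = (w - 2)*(w^3 - 4*w) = (w - 2)*(w + 2)*(w^2 - 2*w) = (w - 2)^2*(w + 2)*(w)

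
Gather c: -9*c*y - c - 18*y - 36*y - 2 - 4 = c*(-9*y - 1) - 54*y - 6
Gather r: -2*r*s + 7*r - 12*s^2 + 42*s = r*(7 - 2*s) - 12*s^2 + 42*s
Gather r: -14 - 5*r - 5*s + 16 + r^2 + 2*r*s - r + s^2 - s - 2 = r^2 + r*(2*s - 6) + s^2 - 6*s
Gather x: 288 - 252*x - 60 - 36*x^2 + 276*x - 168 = -36*x^2 + 24*x + 60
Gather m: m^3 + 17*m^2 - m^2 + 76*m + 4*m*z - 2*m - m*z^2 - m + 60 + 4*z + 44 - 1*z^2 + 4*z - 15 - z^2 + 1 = m^3 + 16*m^2 + m*(-z^2 + 4*z + 73) - 2*z^2 + 8*z + 90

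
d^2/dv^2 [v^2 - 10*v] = 2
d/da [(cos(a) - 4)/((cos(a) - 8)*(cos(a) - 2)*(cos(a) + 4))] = 2*(cos(a)^3 - 9*cos(a)^2 + 24*cos(a) + 16)*sin(a)/((cos(a) - 8)^2*(cos(a) - 2)^2*(cos(a) + 4)^2)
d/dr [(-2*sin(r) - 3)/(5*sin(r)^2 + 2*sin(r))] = 2*(5*cos(r) + 15/tan(r) + 3*cos(r)/sin(r)^2)/(5*sin(r) + 2)^2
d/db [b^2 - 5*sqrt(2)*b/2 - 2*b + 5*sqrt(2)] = 2*b - 5*sqrt(2)/2 - 2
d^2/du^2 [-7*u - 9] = 0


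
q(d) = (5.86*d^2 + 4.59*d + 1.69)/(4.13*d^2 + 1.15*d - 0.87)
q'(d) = (-8.26*d - 1.15)*(5.86*d^2 + 4.59*d + 1.69)/(4.13*d^2 + 1.15*d - 0.87)^2 + (11.72*d + 4.59)/(4.13*d^2 + 1.15*d - 0.87)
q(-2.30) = 1.21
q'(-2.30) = -0.04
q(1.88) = 1.95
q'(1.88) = -0.37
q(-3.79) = 1.27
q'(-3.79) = -0.03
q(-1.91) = 1.19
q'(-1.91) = -0.03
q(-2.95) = 1.24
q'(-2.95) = -0.04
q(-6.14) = 1.32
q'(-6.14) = -0.01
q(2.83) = 1.74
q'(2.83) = -0.14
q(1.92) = 1.94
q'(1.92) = -0.35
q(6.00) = 1.55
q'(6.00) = -0.02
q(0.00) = -1.94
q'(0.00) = -7.84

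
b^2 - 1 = (b - 1)*(b + 1)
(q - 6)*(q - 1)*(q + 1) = q^3 - 6*q^2 - q + 6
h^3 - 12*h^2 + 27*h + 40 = (h - 8)*(h - 5)*(h + 1)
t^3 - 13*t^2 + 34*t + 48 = (t - 8)*(t - 6)*(t + 1)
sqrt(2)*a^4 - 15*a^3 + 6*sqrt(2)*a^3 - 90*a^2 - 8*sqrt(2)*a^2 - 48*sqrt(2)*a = a*(a + 6)*(a - 8*sqrt(2))*(sqrt(2)*a + 1)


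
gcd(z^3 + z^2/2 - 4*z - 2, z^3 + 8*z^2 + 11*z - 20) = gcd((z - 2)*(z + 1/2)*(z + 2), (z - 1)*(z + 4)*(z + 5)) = 1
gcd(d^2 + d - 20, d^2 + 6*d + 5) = d + 5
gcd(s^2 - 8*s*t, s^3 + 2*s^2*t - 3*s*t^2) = s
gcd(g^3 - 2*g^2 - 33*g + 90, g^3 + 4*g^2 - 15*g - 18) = g^2 + 3*g - 18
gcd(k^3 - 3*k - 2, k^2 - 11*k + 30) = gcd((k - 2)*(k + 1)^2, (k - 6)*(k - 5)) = 1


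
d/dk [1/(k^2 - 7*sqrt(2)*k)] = (-2*k + 7*sqrt(2))/(k^2*(k - 7*sqrt(2))^2)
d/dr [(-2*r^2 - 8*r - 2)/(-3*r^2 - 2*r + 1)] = 4*(-5*r^2 - 4*r - 3)/(9*r^4 + 12*r^3 - 2*r^2 - 4*r + 1)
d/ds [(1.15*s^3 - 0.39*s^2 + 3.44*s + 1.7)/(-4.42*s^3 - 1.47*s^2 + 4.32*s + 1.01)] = (-3.4143*s^4 + 40.3456*s^3 + 29.3985*s^2 + 4.2102*s - 3.8696)/(19.5364*s^6 + 12.9948*s^5 - 36.0279*s^4 - 21.6292*s^3 + 15.693*s^2 + 8.7264*s + 1.0201)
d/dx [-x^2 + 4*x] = 4 - 2*x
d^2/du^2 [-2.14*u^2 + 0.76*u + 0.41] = -4.28000000000000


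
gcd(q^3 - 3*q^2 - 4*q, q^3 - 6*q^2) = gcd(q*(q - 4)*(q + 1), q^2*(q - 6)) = q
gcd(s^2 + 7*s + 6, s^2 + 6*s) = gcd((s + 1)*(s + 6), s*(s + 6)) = s + 6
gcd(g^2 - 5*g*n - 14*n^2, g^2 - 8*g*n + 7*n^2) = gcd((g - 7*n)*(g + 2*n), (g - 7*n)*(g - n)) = g - 7*n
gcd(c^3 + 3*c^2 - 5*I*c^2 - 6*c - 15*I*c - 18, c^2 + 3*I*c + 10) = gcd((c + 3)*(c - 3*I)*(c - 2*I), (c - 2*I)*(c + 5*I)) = c - 2*I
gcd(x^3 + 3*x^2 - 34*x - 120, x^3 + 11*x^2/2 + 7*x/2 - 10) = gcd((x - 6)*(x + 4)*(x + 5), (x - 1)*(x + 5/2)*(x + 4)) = x + 4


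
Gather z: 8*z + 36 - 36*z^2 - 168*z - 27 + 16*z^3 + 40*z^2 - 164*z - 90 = 16*z^3 + 4*z^2 - 324*z - 81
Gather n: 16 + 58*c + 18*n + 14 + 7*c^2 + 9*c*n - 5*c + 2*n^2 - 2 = 7*c^2 + 53*c + 2*n^2 + n*(9*c + 18) + 28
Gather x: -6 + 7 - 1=0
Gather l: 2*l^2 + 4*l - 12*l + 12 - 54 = 2*l^2 - 8*l - 42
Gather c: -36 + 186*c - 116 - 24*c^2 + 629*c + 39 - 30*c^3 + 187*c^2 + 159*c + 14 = -30*c^3 + 163*c^2 + 974*c - 99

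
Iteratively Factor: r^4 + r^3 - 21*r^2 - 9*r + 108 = (r + 3)*(r^3 - 2*r^2 - 15*r + 36) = (r - 3)*(r + 3)*(r^2 + r - 12) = (r - 3)^2*(r + 3)*(r + 4)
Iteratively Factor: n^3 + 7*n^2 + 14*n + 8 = (n + 4)*(n^2 + 3*n + 2) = (n + 1)*(n + 4)*(n + 2)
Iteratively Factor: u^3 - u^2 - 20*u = (u - 5)*(u^2 + 4*u) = u*(u - 5)*(u + 4)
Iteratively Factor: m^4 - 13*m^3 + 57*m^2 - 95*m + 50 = (m - 2)*(m^3 - 11*m^2 + 35*m - 25) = (m - 2)*(m - 1)*(m^2 - 10*m + 25) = (m - 5)*(m - 2)*(m - 1)*(m - 5)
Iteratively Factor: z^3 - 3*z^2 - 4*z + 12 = (z + 2)*(z^2 - 5*z + 6) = (z - 2)*(z + 2)*(z - 3)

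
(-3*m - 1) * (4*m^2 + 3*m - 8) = -12*m^3 - 13*m^2 + 21*m + 8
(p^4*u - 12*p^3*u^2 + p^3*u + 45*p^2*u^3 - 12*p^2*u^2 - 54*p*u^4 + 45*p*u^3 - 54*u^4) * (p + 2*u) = p^5*u - 10*p^4*u^2 + p^4*u + 21*p^3*u^3 - 10*p^3*u^2 + 36*p^2*u^4 + 21*p^2*u^3 - 108*p*u^5 + 36*p*u^4 - 108*u^5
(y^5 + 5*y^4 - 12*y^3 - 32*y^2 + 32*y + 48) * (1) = y^5 + 5*y^4 - 12*y^3 - 32*y^2 + 32*y + 48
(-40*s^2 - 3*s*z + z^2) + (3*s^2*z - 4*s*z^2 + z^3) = 3*s^2*z - 40*s^2 - 4*s*z^2 - 3*s*z + z^3 + z^2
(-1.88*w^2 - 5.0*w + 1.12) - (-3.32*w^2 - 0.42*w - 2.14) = 1.44*w^2 - 4.58*w + 3.26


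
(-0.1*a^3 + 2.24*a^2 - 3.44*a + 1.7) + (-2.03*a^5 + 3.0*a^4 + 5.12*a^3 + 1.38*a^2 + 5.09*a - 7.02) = -2.03*a^5 + 3.0*a^4 + 5.02*a^3 + 3.62*a^2 + 1.65*a - 5.32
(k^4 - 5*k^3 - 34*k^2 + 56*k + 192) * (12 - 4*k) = -4*k^5 + 32*k^4 + 76*k^3 - 632*k^2 - 96*k + 2304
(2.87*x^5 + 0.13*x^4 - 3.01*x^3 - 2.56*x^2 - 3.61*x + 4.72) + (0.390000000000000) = 2.87*x^5 + 0.13*x^4 - 3.01*x^3 - 2.56*x^2 - 3.61*x + 5.11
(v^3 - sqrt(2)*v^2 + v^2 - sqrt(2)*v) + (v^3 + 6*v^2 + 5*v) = 2*v^3 - sqrt(2)*v^2 + 7*v^2 - sqrt(2)*v + 5*v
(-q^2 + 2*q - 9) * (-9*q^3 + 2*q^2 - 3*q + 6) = 9*q^5 - 20*q^4 + 88*q^3 - 30*q^2 + 39*q - 54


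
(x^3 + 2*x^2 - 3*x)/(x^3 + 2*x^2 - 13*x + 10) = x*(x + 3)/(x^2 + 3*x - 10)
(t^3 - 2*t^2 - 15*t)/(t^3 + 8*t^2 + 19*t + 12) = t*(t - 5)/(t^2 + 5*t + 4)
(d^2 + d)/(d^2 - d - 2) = d/(d - 2)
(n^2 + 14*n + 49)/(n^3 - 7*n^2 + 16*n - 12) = (n^2 + 14*n + 49)/(n^3 - 7*n^2 + 16*n - 12)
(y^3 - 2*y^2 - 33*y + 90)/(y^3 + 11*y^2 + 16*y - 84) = (y^2 - 8*y + 15)/(y^2 + 5*y - 14)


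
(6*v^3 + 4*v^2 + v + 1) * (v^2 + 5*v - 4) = 6*v^5 + 34*v^4 - 3*v^3 - 10*v^2 + v - 4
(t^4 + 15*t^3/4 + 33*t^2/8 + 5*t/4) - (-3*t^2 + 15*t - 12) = t^4 + 15*t^3/4 + 57*t^2/8 - 55*t/4 + 12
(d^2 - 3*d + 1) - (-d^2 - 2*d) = 2*d^2 - d + 1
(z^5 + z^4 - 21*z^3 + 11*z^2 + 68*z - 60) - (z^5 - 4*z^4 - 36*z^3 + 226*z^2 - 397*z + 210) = 5*z^4 + 15*z^3 - 215*z^2 + 465*z - 270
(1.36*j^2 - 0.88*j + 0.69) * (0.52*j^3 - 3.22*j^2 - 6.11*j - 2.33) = 0.7072*j^5 - 4.8368*j^4 - 5.1172*j^3 - 0.0138000000000007*j^2 - 2.1655*j - 1.6077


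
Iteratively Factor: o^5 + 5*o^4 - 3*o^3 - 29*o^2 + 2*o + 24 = (o + 4)*(o^4 + o^3 - 7*o^2 - o + 6) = (o + 1)*(o + 4)*(o^3 - 7*o + 6) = (o + 1)*(o + 3)*(o + 4)*(o^2 - 3*o + 2) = (o - 1)*(o + 1)*(o + 3)*(o + 4)*(o - 2)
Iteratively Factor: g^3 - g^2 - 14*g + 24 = (g - 2)*(g^2 + g - 12) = (g - 3)*(g - 2)*(g + 4)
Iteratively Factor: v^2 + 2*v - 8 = (v - 2)*(v + 4)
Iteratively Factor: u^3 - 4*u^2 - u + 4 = (u - 1)*(u^2 - 3*u - 4) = (u - 4)*(u - 1)*(u + 1)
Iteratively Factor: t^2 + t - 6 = (t + 3)*(t - 2)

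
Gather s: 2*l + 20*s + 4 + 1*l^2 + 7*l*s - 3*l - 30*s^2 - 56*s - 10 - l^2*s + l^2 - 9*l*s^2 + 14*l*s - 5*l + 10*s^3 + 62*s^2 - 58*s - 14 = 2*l^2 - 6*l + 10*s^3 + s^2*(32 - 9*l) + s*(-l^2 + 21*l - 94) - 20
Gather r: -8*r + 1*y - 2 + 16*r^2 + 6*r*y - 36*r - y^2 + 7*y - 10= 16*r^2 + r*(6*y - 44) - y^2 + 8*y - 12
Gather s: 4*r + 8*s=4*r + 8*s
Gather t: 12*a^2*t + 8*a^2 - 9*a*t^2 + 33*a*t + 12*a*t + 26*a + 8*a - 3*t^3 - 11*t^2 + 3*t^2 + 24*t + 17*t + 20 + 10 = 8*a^2 + 34*a - 3*t^3 + t^2*(-9*a - 8) + t*(12*a^2 + 45*a + 41) + 30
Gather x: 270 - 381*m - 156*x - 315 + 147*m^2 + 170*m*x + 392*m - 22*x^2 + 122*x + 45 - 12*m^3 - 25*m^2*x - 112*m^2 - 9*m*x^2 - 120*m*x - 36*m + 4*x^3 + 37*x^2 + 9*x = -12*m^3 + 35*m^2 - 25*m + 4*x^3 + x^2*(15 - 9*m) + x*(-25*m^2 + 50*m - 25)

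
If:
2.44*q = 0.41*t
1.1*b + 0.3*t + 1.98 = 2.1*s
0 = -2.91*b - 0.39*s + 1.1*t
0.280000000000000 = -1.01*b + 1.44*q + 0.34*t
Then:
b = 0.10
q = 0.11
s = 1.09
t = 0.66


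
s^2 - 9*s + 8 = (s - 8)*(s - 1)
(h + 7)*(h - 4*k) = h^2 - 4*h*k + 7*h - 28*k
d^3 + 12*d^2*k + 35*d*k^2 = d*(d + 5*k)*(d + 7*k)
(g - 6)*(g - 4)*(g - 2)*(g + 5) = g^4 - 7*g^3 - 16*g^2 + 172*g - 240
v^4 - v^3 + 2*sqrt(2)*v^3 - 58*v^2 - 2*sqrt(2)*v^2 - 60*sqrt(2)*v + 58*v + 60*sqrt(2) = (v - 1)*(v - 5*sqrt(2))*(v + sqrt(2))*(v + 6*sqrt(2))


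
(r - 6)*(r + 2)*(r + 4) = r^3 - 28*r - 48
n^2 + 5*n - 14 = (n - 2)*(n + 7)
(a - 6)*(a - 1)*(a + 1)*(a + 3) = a^4 - 3*a^3 - 19*a^2 + 3*a + 18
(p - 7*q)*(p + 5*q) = p^2 - 2*p*q - 35*q^2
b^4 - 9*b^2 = b^2*(b - 3)*(b + 3)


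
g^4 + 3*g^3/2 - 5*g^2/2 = g^2*(g - 1)*(g + 5/2)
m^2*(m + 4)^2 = m^4 + 8*m^3 + 16*m^2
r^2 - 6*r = r*(r - 6)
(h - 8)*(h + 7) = h^2 - h - 56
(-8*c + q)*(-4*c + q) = 32*c^2 - 12*c*q + q^2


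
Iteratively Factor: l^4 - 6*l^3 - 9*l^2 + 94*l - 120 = (l - 2)*(l^3 - 4*l^2 - 17*l + 60) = (l - 2)*(l + 4)*(l^2 - 8*l + 15) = (l - 5)*(l - 2)*(l + 4)*(l - 3)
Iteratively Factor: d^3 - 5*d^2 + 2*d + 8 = (d - 4)*(d^2 - d - 2) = (d - 4)*(d - 2)*(d + 1)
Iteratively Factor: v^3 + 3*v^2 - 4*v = (v + 4)*(v^2 - v) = v*(v + 4)*(v - 1)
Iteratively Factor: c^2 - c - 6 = (c + 2)*(c - 3)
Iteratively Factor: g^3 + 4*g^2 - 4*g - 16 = (g + 2)*(g^2 + 2*g - 8) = (g - 2)*(g + 2)*(g + 4)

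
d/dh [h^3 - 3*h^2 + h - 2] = 3*h^2 - 6*h + 1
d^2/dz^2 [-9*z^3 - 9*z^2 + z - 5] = -54*z - 18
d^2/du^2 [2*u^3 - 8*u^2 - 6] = 12*u - 16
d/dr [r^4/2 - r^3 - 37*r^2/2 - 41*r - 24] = 2*r^3 - 3*r^2 - 37*r - 41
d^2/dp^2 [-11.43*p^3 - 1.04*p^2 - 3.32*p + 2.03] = -68.58*p - 2.08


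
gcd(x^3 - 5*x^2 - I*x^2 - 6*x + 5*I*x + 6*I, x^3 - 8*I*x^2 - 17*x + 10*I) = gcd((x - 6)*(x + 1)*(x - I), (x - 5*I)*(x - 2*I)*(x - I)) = x - I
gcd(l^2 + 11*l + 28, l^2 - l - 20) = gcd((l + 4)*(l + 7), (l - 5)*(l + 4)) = l + 4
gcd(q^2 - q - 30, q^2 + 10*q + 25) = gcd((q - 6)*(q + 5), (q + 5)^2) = q + 5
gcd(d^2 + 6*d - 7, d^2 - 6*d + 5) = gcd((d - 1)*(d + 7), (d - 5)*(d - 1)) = d - 1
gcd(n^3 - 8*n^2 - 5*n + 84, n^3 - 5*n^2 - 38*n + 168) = n^2 - 11*n + 28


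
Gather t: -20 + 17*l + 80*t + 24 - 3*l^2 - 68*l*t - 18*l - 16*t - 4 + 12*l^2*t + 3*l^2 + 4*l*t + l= t*(12*l^2 - 64*l + 64)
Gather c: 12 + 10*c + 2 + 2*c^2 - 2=2*c^2 + 10*c + 12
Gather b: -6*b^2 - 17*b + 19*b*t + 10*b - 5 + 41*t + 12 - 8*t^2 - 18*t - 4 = -6*b^2 + b*(19*t - 7) - 8*t^2 + 23*t + 3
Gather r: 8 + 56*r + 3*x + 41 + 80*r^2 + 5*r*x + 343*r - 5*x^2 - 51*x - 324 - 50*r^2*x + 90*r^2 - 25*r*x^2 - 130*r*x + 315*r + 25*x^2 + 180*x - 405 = r^2*(170 - 50*x) + r*(-25*x^2 - 125*x + 714) + 20*x^2 + 132*x - 680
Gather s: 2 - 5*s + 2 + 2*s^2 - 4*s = 2*s^2 - 9*s + 4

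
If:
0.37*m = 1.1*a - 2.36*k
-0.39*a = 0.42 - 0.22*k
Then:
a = -0.11998820754717*m - 1.46108490566038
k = -0.212706367924528*m - 0.681014150943396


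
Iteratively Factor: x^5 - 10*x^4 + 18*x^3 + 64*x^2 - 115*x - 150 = (x - 5)*(x^4 - 5*x^3 - 7*x^2 + 29*x + 30) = (x - 5)*(x + 1)*(x^3 - 6*x^2 - x + 30) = (x - 5)*(x + 1)*(x + 2)*(x^2 - 8*x + 15) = (x - 5)^2*(x + 1)*(x + 2)*(x - 3)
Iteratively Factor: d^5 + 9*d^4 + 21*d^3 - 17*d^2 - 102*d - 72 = (d - 2)*(d^4 + 11*d^3 + 43*d^2 + 69*d + 36) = (d - 2)*(d + 3)*(d^3 + 8*d^2 + 19*d + 12) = (d - 2)*(d + 1)*(d + 3)*(d^2 + 7*d + 12) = (d - 2)*(d + 1)*(d + 3)^2*(d + 4)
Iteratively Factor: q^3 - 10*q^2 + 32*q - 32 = (q - 4)*(q^2 - 6*q + 8) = (q - 4)^2*(q - 2)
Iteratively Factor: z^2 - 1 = (z + 1)*(z - 1)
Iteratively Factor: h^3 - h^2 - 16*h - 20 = (h + 2)*(h^2 - 3*h - 10) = (h - 5)*(h + 2)*(h + 2)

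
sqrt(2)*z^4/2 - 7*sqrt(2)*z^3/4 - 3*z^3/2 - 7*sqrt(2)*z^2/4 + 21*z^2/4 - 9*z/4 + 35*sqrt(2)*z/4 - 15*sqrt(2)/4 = (z - 3)*(z - 1/2)*(z - 5*sqrt(2)/2)*(sqrt(2)*z/2 + 1)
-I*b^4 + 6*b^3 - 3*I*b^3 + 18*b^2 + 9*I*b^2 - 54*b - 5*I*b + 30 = (b - 1)*(b + 5)*(b + 6*I)*(-I*b + I)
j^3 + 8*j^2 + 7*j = j*(j + 1)*(j + 7)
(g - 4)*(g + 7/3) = g^2 - 5*g/3 - 28/3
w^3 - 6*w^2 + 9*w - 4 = (w - 4)*(w - 1)^2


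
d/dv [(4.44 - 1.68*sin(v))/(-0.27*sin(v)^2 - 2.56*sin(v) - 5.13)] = (-0.4536*sin(v)^2 + 2.3976*sin(v) + 19.9848)*cos(v)/(0.0729*sin(v)^4 + 1.3824*sin(v)^3 + 9.3238*sin(v)^2 + 26.2656*sin(v) + 26.3169)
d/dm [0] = 0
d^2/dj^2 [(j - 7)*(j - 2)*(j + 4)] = 6*j - 10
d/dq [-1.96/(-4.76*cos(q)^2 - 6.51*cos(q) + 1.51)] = (18.6592*cos(q) + 12.7596)*sin(q)/(4.76*cos(q)^2 + 6.51*cos(q) - 1.51)^2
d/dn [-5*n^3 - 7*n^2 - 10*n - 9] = -15*n^2 - 14*n - 10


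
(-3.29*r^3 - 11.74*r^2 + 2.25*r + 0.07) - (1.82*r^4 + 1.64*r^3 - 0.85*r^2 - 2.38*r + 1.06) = -1.82*r^4 - 4.93*r^3 - 10.89*r^2 + 4.63*r - 0.99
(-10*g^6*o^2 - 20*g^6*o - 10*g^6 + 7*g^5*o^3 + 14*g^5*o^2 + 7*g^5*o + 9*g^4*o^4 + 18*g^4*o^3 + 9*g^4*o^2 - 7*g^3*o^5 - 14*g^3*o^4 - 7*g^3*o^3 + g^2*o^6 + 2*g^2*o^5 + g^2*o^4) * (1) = -10*g^6*o^2 - 20*g^6*o - 10*g^6 + 7*g^5*o^3 + 14*g^5*o^2 + 7*g^5*o + 9*g^4*o^4 + 18*g^4*o^3 + 9*g^4*o^2 - 7*g^3*o^5 - 14*g^3*o^4 - 7*g^3*o^3 + g^2*o^6 + 2*g^2*o^5 + g^2*o^4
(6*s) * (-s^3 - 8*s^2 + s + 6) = -6*s^4 - 48*s^3 + 6*s^2 + 36*s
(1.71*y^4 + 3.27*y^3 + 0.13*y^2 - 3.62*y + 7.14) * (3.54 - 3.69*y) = -6.3099*y^5 - 6.0129*y^4 + 11.0961*y^3 + 13.818*y^2 - 39.1614*y + 25.2756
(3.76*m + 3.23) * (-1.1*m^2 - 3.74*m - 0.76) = -4.136*m^3 - 17.6154*m^2 - 14.9378*m - 2.4548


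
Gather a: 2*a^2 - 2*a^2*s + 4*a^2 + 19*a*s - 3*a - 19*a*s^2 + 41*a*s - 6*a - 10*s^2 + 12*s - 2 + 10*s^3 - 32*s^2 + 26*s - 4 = a^2*(6 - 2*s) + a*(-19*s^2 + 60*s - 9) + 10*s^3 - 42*s^2 + 38*s - 6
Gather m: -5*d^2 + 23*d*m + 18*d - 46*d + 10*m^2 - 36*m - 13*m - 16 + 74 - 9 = -5*d^2 - 28*d + 10*m^2 + m*(23*d - 49) + 49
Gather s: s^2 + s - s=s^2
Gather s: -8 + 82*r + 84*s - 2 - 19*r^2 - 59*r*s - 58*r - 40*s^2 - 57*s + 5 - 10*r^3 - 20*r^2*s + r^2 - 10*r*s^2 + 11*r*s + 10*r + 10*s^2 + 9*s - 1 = -10*r^3 - 18*r^2 + 34*r + s^2*(-10*r - 30) + s*(-20*r^2 - 48*r + 36) - 6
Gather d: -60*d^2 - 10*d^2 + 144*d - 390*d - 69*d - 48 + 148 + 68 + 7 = -70*d^2 - 315*d + 175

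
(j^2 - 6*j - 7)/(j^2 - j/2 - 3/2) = 2*(j - 7)/(2*j - 3)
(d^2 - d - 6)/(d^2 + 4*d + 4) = (d - 3)/(d + 2)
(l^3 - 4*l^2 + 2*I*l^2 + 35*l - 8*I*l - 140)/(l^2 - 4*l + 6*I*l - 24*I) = (l^2 + 2*I*l + 35)/(l + 6*I)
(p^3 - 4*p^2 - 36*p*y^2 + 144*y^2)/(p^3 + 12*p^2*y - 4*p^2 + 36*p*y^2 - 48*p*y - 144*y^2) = (p - 6*y)/(p + 6*y)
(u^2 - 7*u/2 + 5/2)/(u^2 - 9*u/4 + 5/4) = 2*(2*u - 5)/(4*u - 5)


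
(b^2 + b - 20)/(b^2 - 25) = (b - 4)/(b - 5)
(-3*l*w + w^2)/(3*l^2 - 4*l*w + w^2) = w/(-l + w)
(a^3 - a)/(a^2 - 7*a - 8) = a*(a - 1)/(a - 8)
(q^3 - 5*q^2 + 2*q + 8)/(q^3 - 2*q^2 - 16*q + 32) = (q + 1)/(q + 4)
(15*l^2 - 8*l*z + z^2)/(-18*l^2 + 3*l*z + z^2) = (-5*l + z)/(6*l + z)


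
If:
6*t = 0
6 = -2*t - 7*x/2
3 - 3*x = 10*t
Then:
No Solution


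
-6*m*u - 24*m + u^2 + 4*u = (-6*m + u)*(u + 4)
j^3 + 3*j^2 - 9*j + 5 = (j - 1)^2*(j + 5)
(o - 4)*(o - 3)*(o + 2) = o^3 - 5*o^2 - 2*o + 24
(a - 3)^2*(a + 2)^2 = a^4 - 2*a^3 - 11*a^2 + 12*a + 36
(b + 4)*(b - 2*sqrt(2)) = b^2 - 2*sqrt(2)*b + 4*b - 8*sqrt(2)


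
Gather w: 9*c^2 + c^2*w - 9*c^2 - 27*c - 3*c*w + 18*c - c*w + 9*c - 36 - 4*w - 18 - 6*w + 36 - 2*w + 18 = w*(c^2 - 4*c - 12)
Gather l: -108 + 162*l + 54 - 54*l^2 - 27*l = -54*l^2 + 135*l - 54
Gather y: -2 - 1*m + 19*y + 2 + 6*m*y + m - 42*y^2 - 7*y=-42*y^2 + y*(6*m + 12)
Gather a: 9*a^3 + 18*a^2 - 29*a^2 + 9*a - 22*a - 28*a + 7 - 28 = 9*a^3 - 11*a^2 - 41*a - 21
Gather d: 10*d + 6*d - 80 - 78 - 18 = 16*d - 176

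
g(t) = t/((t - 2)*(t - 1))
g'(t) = -t/((t - 2)*(t - 1)^2) - t/((t - 2)^2*(t - 1)) + 1/((t - 2)*(t - 1)) = (2 - t^2)/(t^4 - 6*t^3 + 13*t^2 - 12*t + 4)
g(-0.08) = -0.04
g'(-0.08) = 0.40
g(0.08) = 0.05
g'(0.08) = 0.64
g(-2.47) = -0.16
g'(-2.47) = -0.02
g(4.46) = 0.52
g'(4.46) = -0.25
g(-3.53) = -0.14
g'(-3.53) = -0.02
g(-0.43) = -0.12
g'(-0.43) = 0.15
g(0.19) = 0.13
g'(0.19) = 0.91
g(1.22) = -7.11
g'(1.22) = 17.37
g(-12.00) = -0.07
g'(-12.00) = 0.00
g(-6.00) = -0.11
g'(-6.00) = -0.01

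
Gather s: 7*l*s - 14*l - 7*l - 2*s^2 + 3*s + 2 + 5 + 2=-21*l - 2*s^2 + s*(7*l + 3) + 9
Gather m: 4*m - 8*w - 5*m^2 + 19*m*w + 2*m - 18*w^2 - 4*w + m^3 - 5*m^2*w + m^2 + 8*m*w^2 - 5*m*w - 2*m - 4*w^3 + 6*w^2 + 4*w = m^3 + m^2*(-5*w - 4) + m*(8*w^2 + 14*w + 4) - 4*w^3 - 12*w^2 - 8*w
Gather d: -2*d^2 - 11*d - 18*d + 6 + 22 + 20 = -2*d^2 - 29*d + 48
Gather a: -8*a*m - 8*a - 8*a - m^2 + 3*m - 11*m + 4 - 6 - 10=a*(-8*m - 16) - m^2 - 8*m - 12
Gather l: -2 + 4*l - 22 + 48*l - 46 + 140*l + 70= 192*l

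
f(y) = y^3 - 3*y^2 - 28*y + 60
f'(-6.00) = 116.00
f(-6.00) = -96.00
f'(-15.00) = 737.00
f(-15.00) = -3570.00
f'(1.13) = -30.95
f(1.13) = 25.97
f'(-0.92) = -19.94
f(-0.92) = 82.44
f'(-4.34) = 54.55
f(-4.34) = 43.27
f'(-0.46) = -24.61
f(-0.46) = 72.15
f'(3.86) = -6.46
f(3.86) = -35.27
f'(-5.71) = 104.07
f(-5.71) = -64.10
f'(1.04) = -31.00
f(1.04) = 28.76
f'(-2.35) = 2.67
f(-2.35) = 96.25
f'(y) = 3*y^2 - 6*y - 28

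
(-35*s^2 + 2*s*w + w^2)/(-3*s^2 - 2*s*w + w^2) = (35*s^2 - 2*s*w - w^2)/(3*s^2 + 2*s*w - w^2)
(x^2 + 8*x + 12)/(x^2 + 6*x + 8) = (x + 6)/(x + 4)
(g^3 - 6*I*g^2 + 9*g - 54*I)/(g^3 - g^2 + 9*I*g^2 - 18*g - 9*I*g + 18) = (g^2 - 9*I*g - 18)/(g^2 + g*(-1 + 6*I) - 6*I)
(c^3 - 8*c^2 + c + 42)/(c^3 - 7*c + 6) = (c^3 - 8*c^2 + c + 42)/(c^3 - 7*c + 6)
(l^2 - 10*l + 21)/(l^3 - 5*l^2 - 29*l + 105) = 1/(l + 5)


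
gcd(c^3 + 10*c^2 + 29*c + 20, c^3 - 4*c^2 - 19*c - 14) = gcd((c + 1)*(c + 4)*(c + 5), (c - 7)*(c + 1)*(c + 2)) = c + 1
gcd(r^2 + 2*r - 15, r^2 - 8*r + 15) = r - 3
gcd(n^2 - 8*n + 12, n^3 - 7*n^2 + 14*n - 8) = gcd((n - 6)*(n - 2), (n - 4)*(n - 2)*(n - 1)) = n - 2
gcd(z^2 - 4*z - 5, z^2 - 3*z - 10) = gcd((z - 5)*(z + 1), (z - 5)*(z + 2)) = z - 5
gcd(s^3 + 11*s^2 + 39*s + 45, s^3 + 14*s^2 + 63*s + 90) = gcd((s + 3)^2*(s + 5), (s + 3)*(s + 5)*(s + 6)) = s^2 + 8*s + 15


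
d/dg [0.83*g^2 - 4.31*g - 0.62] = 1.66*g - 4.31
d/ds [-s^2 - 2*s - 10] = -2*s - 2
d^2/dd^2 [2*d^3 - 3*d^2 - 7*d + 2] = 12*d - 6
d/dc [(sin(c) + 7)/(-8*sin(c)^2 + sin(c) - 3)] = (8*sin(c)^2 + 112*sin(c) - 10)*cos(c)/(8*sin(c)^2 - sin(c) + 3)^2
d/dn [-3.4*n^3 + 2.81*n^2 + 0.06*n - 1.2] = -10.2*n^2 + 5.62*n + 0.06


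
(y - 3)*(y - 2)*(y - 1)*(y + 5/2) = y^4 - 7*y^3/2 - 4*y^2 + 43*y/2 - 15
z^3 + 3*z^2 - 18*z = z*(z - 3)*(z + 6)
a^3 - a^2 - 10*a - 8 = (a - 4)*(a + 1)*(a + 2)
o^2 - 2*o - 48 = (o - 8)*(o + 6)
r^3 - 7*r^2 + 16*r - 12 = (r - 3)*(r - 2)^2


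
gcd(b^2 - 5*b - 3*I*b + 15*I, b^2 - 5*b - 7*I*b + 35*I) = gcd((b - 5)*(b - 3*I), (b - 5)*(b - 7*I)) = b - 5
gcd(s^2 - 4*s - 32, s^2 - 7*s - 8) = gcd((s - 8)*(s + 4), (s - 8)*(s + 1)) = s - 8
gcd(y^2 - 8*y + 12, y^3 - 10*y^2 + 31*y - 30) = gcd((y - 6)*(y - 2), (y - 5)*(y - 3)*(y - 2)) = y - 2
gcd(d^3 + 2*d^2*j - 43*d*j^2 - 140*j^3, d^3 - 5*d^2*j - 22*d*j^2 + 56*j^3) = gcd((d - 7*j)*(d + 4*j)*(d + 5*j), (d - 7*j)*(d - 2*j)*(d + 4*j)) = d^2 - 3*d*j - 28*j^2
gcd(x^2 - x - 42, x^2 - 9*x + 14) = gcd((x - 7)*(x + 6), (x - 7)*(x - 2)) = x - 7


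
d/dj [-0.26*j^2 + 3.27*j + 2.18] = 3.27 - 0.52*j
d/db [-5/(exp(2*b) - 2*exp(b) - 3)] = 10*(exp(b) - 1)*exp(b)/(-exp(2*b) + 2*exp(b) + 3)^2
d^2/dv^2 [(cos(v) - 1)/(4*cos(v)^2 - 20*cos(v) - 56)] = (9*sin(v)^4*cos(v) + sin(v)^4 + 143*sin(v)^2 + 897*cos(v)/4 + 105*cos(3*v)/4 - cos(5*v)/2 + 74)/(4*(sin(v)^2 + 5*cos(v) + 13)^3)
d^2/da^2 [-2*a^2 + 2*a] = -4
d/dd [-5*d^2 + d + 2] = 1 - 10*d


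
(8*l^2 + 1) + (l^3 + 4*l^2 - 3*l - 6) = l^3 + 12*l^2 - 3*l - 5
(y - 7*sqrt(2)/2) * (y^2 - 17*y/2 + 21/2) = y^3 - 17*y^2/2 - 7*sqrt(2)*y^2/2 + 21*y/2 + 119*sqrt(2)*y/4 - 147*sqrt(2)/4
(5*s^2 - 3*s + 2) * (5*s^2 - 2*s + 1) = 25*s^4 - 25*s^3 + 21*s^2 - 7*s + 2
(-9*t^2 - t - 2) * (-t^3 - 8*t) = 9*t^5 + t^4 + 74*t^3 + 8*t^2 + 16*t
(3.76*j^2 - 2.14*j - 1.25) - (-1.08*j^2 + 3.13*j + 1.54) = 4.84*j^2 - 5.27*j - 2.79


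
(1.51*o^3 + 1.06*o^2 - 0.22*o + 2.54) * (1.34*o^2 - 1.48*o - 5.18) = 2.0234*o^5 - 0.8144*o^4 - 9.6854*o^3 - 1.7616*o^2 - 2.6196*o - 13.1572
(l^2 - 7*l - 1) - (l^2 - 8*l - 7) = l + 6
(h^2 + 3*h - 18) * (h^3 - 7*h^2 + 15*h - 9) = h^5 - 4*h^4 - 24*h^3 + 162*h^2 - 297*h + 162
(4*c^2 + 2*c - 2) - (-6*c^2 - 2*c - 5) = 10*c^2 + 4*c + 3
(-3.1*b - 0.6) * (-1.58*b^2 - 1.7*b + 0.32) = 4.898*b^3 + 6.218*b^2 + 0.0279999999999999*b - 0.192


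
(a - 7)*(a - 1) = a^2 - 8*a + 7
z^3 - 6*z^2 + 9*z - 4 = (z - 4)*(z - 1)^2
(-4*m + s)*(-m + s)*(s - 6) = 4*m^2*s - 24*m^2 - 5*m*s^2 + 30*m*s + s^3 - 6*s^2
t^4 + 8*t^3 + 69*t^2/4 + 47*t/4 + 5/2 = (t + 1/2)^2*(t + 2)*(t + 5)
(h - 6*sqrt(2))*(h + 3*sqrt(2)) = h^2 - 3*sqrt(2)*h - 36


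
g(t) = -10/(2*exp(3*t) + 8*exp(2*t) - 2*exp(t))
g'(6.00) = 0.00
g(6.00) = 0.00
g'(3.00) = 0.00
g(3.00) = 0.00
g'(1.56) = 0.07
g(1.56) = -0.03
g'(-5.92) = -1861.83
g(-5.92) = 1882.29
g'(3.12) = 0.00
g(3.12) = -0.00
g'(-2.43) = -37.77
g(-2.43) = 88.73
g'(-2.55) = -49.22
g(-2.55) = 93.95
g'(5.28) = 0.00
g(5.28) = -0.00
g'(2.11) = 0.02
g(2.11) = -0.01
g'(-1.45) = 495254.84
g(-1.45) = 3183.51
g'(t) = -10*(-6*exp(3*t) - 16*exp(2*t) + 2*exp(t))/(2*exp(3*t) + 8*exp(2*t) - 2*exp(t))^2 = 5*(3*exp(2*t) + 8*exp(t) - 1)*exp(-t)/(exp(2*t) + 4*exp(t) - 1)^2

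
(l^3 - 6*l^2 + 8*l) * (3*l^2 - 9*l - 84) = 3*l^5 - 27*l^4 - 6*l^3 + 432*l^2 - 672*l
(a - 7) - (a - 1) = -6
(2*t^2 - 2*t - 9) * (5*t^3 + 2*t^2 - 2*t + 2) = 10*t^5 - 6*t^4 - 53*t^3 - 10*t^2 + 14*t - 18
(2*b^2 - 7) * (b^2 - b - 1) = 2*b^4 - 2*b^3 - 9*b^2 + 7*b + 7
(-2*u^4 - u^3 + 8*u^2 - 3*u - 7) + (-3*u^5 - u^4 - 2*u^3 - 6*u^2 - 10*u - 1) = -3*u^5 - 3*u^4 - 3*u^3 + 2*u^2 - 13*u - 8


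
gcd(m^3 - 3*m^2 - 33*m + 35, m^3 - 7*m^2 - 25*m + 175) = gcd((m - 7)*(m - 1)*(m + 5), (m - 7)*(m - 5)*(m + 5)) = m^2 - 2*m - 35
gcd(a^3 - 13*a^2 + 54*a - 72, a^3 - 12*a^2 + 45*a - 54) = a^2 - 9*a + 18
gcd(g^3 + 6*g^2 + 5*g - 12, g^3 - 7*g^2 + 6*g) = g - 1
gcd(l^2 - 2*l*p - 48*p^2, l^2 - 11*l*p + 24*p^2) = -l + 8*p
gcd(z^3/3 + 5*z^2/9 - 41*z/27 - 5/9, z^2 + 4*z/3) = 1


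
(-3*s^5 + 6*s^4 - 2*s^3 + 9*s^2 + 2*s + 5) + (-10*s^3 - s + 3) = -3*s^5 + 6*s^4 - 12*s^3 + 9*s^2 + s + 8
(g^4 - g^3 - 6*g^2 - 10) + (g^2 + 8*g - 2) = g^4 - g^3 - 5*g^2 + 8*g - 12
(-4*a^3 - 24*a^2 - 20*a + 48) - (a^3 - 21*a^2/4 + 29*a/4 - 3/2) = -5*a^3 - 75*a^2/4 - 109*a/4 + 99/2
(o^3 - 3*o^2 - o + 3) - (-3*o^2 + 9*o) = o^3 - 10*o + 3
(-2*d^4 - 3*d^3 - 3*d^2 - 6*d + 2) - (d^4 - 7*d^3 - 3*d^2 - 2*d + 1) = -3*d^4 + 4*d^3 - 4*d + 1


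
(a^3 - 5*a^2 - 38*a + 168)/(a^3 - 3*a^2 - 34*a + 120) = (a - 7)/(a - 5)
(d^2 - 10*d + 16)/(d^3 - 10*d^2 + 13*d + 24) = (d - 2)/(d^2 - 2*d - 3)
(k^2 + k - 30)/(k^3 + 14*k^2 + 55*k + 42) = (k - 5)/(k^2 + 8*k + 7)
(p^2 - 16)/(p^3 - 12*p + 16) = (p - 4)/(p^2 - 4*p + 4)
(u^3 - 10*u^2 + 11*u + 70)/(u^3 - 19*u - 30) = (u - 7)/(u + 3)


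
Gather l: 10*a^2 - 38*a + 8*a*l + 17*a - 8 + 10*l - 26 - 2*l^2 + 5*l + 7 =10*a^2 - 21*a - 2*l^2 + l*(8*a + 15) - 27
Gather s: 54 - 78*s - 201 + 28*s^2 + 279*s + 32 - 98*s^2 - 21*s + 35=-70*s^2 + 180*s - 80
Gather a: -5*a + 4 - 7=-5*a - 3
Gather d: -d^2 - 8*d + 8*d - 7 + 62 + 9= 64 - d^2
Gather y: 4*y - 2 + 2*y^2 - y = 2*y^2 + 3*y - 2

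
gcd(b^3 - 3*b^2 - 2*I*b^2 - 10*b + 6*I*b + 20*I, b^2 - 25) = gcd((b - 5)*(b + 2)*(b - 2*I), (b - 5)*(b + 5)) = b - 5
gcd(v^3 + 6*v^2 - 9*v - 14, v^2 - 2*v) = v - 2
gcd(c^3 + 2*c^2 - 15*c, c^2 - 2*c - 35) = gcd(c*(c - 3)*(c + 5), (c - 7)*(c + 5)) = c + 5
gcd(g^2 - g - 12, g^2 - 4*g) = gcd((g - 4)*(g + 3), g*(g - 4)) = g - 4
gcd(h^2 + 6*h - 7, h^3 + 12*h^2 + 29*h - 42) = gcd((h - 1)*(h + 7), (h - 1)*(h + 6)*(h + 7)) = h^2 + 6*h - 7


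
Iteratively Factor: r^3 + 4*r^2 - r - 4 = (r - 1)*(r^2 + 5*r + 4) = (r - 1)*(r + 4)*(r + 1)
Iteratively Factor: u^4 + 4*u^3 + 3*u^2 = (u + 1)*(u^3 + 3*u^2) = u*(u + 1)*(u^2 + 3*u) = u*(u + 1)*(u + 3)*(u)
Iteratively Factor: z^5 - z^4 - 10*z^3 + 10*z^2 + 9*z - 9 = (z - 1)*(z^4 - 10*z^2 + 9) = (z - 1)*(z + 3)*(z^3 - 3*z^2 - z + 3) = (z - 1)^2*(z + 3)*(z^2 - 2*z - 3) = (z - 1)^2*(z + 1)*(z + 3)*(z - 3)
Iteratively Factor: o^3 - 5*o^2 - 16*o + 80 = (o - 5)*(o^2 - 16) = (o - 5)*(o + 4)*(o - 4)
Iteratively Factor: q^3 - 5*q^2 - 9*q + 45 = (q + 3)*(q^2 - 8*q + 15) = (q - 5)*(q + 3)*(q - 3)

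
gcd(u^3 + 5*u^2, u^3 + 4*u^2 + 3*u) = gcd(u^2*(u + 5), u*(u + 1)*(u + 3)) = u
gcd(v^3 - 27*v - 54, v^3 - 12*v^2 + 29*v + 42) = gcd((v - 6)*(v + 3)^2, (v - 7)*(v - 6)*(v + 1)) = v - 6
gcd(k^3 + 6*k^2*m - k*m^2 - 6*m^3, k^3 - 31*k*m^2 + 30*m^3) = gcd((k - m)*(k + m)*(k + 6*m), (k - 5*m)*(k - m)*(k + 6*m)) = k^2 + 5*k*m - 6*m^2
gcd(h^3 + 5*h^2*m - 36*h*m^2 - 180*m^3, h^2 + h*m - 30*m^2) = h + 6*m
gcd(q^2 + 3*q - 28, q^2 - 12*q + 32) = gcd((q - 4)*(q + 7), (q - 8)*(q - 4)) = q - 4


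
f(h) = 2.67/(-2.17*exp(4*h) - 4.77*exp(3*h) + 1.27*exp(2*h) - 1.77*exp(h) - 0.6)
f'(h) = 2.67*(8.68*exp(4*h) + 14.31*exp(3*h) - 2.54*exp(2*h) + 1.77*exp(h))/(-2.17*exp(4*h) - 4.77*exp(3*h) + 1.27*exp(2*h) - 1.77*exp(h) - 0.6)^2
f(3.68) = -0.00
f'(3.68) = 0.00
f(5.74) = -0.00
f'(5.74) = 0.00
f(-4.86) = -4.35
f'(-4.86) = 0.10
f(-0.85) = -1.70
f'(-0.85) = 1.84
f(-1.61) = -2.83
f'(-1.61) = 1.14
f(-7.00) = -4.44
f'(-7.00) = 0.01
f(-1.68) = -2.90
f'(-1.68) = 1.09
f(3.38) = -0.00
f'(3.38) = 0.00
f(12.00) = 0.00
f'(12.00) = 0.00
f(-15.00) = -4.45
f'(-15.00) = 0.00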